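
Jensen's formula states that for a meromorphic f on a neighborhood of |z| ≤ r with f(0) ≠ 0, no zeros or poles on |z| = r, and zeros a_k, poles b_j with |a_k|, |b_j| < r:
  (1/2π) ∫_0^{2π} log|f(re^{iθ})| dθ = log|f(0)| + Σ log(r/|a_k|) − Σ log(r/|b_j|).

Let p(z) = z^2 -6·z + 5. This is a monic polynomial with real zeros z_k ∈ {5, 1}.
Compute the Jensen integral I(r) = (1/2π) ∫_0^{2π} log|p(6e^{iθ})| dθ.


Zeros: 1, 5; r = 6.
Inside |z| < r: 1, 5. Outside (|z| ≥ r): ∅.
p(0) = 5, so log|p(0)| = log(5) = 1.6094.
Apply Jensen: I(r) = log|p(0)| + Σ_k log(r/|z_k|), summed over zeros inside |z| < r.
  log(r/|z_k|) for z_k = 5: log(6/5) = 0.1823
  log(r/|z_k|) for z_k = 1: log(6/1) = 1.7918
Sum over inside zeros: 1.9741.
I(r) = log|p(0)| + (inside sum) = 1.6094 + 1.9741 = 3.5835.
Closed form (all zeros inside, monic): I(r) = n·log(r) = 2·log(6) = 3.5835. ✓

I(r) ≈ 3.5835.


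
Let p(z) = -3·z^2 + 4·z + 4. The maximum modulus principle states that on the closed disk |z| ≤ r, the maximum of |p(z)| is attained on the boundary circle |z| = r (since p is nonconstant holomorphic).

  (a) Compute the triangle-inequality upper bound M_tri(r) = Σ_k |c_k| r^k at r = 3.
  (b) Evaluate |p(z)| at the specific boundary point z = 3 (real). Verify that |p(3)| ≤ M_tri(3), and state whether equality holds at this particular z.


Coefficients: c_0 = 4, c_1 = 4, c_2 = -3. Radius r = 3.
Part (a). Triangle bound: M_tri(r) = Σ_k |c_k| r^k
  = |4|·3^0 + |4|·3^1 + |-3|·3^2
  = 4 + 12 + 27 = 43.
This bounds M(r) := max_{|z|=r} |p(z)| from above; equality holds iff all terms c_k z^k can be made to align in phase at a single z on |z|=r.
Part (b). At z = 3 (real, on the circle |z| = r):
  p(3) = (4)·3^0 + (4)·3^1 + (-3)·3^2 = -11.
  |p(3)| = 11.
Check: |p(3)| = 11 ≤ 43 = M_tri(3). ✓ Equality does not hold at z = 3 (the coefficients have mixed signs, so the terms do not all align in phase there).

M_tri(3) = 43; |p(3)| = 11; equality at z=3: no.


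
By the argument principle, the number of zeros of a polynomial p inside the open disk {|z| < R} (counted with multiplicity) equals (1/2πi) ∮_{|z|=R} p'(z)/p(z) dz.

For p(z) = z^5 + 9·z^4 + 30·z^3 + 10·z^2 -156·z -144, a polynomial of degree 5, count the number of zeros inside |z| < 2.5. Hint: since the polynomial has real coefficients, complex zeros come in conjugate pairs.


The zeros of p are: (-3 + 3i), (-3 - 3i), -4, -1, 2.
Their magnitudes are: 4.243, 4.243, 4, 1, 2.
Zeros with |z| < R = 2.5: -1, 2.
Count = 2.
By the argument principle, (1/2πi) ∮_{|z|=R} p'(z)/p(z) dz equals exactly this count.

Number of zeros inside |z| < 2.5: 2.


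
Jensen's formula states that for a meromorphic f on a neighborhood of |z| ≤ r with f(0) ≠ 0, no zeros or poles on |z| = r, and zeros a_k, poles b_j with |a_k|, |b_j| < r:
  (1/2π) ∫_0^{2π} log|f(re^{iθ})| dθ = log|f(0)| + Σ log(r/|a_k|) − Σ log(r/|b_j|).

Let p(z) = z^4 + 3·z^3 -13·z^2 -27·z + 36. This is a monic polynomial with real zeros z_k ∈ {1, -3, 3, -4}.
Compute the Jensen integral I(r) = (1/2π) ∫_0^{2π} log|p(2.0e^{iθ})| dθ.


Zeros: -4, -3, 1, 3; r = 2.0.
Inside |z| < r: 1. Outside (|z| ≥ r): -4, -3, 3.
p(0) = 36, so log|p(0)| = log(36) = 3.5835.
Apply Jensen: I(r) = log|p(0)| + Σ_k log(r/|z_k|), summed over zeros inside |z| < r.
  log(r/|z_k|) for z_k = 1: log(2.0/1) = 0.6931
  Outside zeros (-4, -3, 3) contribute nothing to the Jensen sum.
Sum over inside zeros: 0.6931.
I(r) = log|p(0)| + (inside sum) = 3.5835 + 0.6931 = 4.2767.
Note: since some zeros are outside |z| ≤ r, the simplified n·log(r) form does NOT apply — only the inside zeros contribute.

I(r) ≈ 4.2767.


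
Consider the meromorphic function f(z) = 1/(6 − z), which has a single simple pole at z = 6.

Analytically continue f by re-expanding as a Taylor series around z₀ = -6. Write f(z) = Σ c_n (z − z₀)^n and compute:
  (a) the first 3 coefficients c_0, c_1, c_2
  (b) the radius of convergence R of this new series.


Let w = z − z₀, so z = z₀ + w.
Then 6 − z = 6 − (z₀ + w) = (6 − z₀) − w = 12 − w.
f(z) = 1/(12 − w) = (1/(12)) · 1/(1 − w/(12)) = Σ_{n≥0} w^n / (12)^(n+1).
So c_n = 1/(12)^(n+1):
  c_0 = 1/(12)^1 = 1/12.
  c_1 = 1/(12)^2 = 1/144.
  c_2 = 1/(12)^3 = 1/1728.
The series is valid for |w/d| < 1, i.e. |z − z₀| < |d|.
Radius of convergence: R = |6 − z₀| = |12| = 12 (distance from z₀ to the singularity z = 6).

c_0 = 1/12, c_1 = 1/144, c_2 = 1/1728; R = 12.


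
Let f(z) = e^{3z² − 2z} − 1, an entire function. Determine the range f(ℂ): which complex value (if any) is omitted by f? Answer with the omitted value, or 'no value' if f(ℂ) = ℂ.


Little Picard bounds the complement of f(ℂ) to at most one point.
The exponent g(z) = 3z² − 2z is a nonconstant polynomial, hence surjective onto ℂ. So e^{g(z)} takes every value in {e^w : w ∈ ℂ} = ℂ ∖ {0}. Adding -1 shifts the range to ℂ ∖ {-1}. f omits exactly -1.

Omitted value: -1.


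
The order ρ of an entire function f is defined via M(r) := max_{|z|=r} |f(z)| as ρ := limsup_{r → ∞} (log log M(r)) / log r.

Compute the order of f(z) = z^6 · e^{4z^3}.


M(r) = max_{|z|=r} |1|·|z|^6·|e^{4z^3}| = 1·r^6 · e^{4r^3} (the factors attain their maxima compatibly on |z|=r). Then log M(r) = log 1 + 6·log r + 4r^3, dominated by the last term, so log log M(r) ~ 3·log r. The polynomial factor 1z^6 contributes only a log r term and does not affect the order. ρ = 3.
Therefore ρ = 3.

Order ρ = 3.


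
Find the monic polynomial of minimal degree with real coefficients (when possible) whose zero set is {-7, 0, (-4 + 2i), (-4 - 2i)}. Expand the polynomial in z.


The polynomial is p(z) = ∏_{α ∈ S} (z − α), where S = {-7, 0, (-4 + 2i), (-4 - 2i)}.
Expanding the product yields: p(z) = z^4 + 15·z^3 + 76·z^2 + 140·z.
Note conjugate pairs combine to real quadratics: (z − (-4+2i))(z − (-4−2i)) = z² + 8z + 20.
The resulting polynomial has degree 4 and real coefficients as required.

p(z) = z^4 + 15·z^3 + 76·z^2 + 140·z.


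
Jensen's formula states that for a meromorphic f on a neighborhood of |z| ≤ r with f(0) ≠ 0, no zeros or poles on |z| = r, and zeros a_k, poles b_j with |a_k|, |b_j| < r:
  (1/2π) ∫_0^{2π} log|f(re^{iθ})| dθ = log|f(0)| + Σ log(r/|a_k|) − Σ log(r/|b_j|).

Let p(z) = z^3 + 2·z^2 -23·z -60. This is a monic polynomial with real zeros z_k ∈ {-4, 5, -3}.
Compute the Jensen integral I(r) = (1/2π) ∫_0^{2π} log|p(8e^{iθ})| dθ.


Zeros: -4, -3, 5; r = 8.
Inside |z| < r: -4, -3, 5. Outside (|z| ≥ r): ∅.
p(0) = -60, so log|p(0)| = log(60) = 4.0943.
Apply Jensen: I(r) = log|p(0)| + Σ_k log(r/|z_k|), summed over zeros inside |z| < r.
  log(r/|z_k|) for z_k = -4: log(8/4) = 0.6931
  log(r/|z_k|) for z_k = 5: log(8/5) = 0.4700
  log(r/|z_k|) for z_k = -3: log(8/3) = 0.9808
Sum over inside zeros: 2.1440.
I(r) = log|p(0)| + (inside sum) = 4.0943 + 2.1440 = 6.2383.
Closed form (all zeros inside, monic): I(r) = n·log(r) = 3·log(8) = 6.2383. ✓

I(r) ≈ 6.2383.


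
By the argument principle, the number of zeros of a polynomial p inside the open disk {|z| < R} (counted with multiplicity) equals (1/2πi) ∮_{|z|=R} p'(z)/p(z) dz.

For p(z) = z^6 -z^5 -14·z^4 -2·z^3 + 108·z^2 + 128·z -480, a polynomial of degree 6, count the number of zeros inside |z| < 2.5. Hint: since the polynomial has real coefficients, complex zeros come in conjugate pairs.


The zeros of p are: 2, (3 + 1i), (3 - 1i), -3, (-2 + 2i), (-2 - 2i).
Their magnitudes are: 2, 3.162, 3.162, 3, 2.828, 2.828.
Zeros with |z| < R = 2.5: 2.
Count = 1.
By the argument principle, (1/2πi) ∮_{|z|=R} p'(z)/p(z) dz equals exactly this count.

Number of zeros inside |z| < 2.5: 1.


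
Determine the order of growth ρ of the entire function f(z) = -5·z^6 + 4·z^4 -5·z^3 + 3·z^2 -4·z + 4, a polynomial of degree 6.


|f(z)| ≤ Σ|c_k|·r^k = O(r^6) as r → ∞. Polynomial growth is O(e^{r^ε}) for every ε > 0 (since r^6/e^{r^ε} → 0), so ρ ≤ ε for all ε > 0, i.e. ρ = 0. Every nonconstant polynomial has order 0.
Therefore ρ = 0.

Order ρ = 0.


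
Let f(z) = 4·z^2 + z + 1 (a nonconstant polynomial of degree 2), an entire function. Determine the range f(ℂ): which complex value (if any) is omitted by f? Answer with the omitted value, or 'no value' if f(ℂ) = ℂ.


Little Picard bounds the complement of f(ℂ) to at most one point.
For every w ∈ ℂ, the equation p(z) − w = 0 is a nonconstant polynomial in z and hence has at least one root by the fundamental theorem of algebra. So p is surjective onto ℂ, omitting no value.

Omitted value: no value.


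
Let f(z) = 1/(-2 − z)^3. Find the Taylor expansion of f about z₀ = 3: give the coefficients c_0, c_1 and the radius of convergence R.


Let w = z − z₀, so z = z₀ + w.
Then -2 − z = -2 − (z₀ + w) = (-2 − z₀) − w = -5 − w.
f(z) = 1/(-5 − w)^3 = (1/(-5)^3) · (1 − w/(-5))^{−3}.
By the binomial series (1−u)^{−3} = Σ_{n≥0} C(n+2, 2) u^n for |u|<1, with u = w/(-5):
  c_n = C(n+2, 2) / (-5)^(n+3).
  c_0 = 1/(-5)^3 = -1/125.
  c_1 = 3/(-5)^4 = 3/625.
The series is valid for |w/d| < 1, i.e. |z − z₀| < |d|.
Radius of convergence: R = |-2 − z₀| = |-5| = 5 (distance from z₀ to the singularity z = -2).

c_0 = -1/125, c_1 = 3/625; R = 5.


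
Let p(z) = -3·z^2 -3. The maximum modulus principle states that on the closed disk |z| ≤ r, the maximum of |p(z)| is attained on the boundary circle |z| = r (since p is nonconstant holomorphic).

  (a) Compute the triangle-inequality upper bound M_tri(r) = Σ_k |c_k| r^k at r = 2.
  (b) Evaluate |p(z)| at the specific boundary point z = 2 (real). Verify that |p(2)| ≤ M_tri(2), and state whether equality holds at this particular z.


Coefficients: c_0 = -3, c_1 = 0, c_2 = -3. Radius r = 2.
Part (a). Triangle bound: M_tri(r) = Σ_k |c_k| r^k
  = |-3|·2^0 + |0|·2^1 + |-3|·2^2
  = 3 + 0 + 12 = 15.
This bounds M(r) := max_{|z|=r} |p(z)| from above; equality holds iff all terms c_k z^k can be made to align in phase at a single z on |z|=r.
Part (b). At z = 2 (real, on the circle |z| = r):
  p(2) = (-3)·2^0 + (0)·2^1 + (-3)·2^2 = -15.
  |p(2)| = 15.
Since all nonzero coefficients share the same sign, |p(2)| = 15 = M_tri(2); the triangle bound is attained at z = 2, so in fact M(r) = 15.

M_tri(2) = 15; |p(2)| = 15; equality at z=2: yes.


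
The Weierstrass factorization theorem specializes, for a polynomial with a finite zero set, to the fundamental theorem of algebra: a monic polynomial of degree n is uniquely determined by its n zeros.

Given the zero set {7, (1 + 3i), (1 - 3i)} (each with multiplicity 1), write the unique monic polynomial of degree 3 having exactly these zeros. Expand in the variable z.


The polynomial is p(z) = ∏_{α ∈ S} (z − α), where S = {7, (1 + 3i), (1 - 3i)}.
Expanding the product yields: p(z) = z^3 -9·z^2 + 24·z -70.
Note conjugate pairs combine to real quadratics: (z − (1+3i))(z − (1−3i)) = z² − 2z + 10.
The resulting polynomial has degree 3 and real coefficients as required.

p(z) = z^3 -9·z^2 + 24·z -70.


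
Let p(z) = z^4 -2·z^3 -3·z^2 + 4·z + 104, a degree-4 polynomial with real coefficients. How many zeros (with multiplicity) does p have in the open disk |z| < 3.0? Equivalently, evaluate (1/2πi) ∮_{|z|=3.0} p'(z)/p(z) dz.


The zeros of p are: (3 + 2i), (3 - 2i), (-2 + 2i), (-2 - 2i).
Their magnitudes are: 3.606, 3.606, 2.828, 2.828.
Zeros with |z| < R = 3.0: (-2 + 2i), (-2 - 2i).
Count = 2.
By the argument principle, (1/2πi) ∮_{|z|=R} p'(z)/p(z) dz equals exactly this count.

Number of zeros inside |z| < 3.0: 2.


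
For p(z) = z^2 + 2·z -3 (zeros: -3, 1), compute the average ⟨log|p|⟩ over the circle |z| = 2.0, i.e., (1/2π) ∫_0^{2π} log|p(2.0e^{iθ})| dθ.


Zeros: -3, 1; r = 2.0.
Inside |z| < r: 1. Outside (|z| ≥ r): -3.
p(0) = -3, so log|p(0)| = log(3) = 1.0986.
Apply Jensen: I(r) = log|p(0)| + Σ_k log(r/|z_k|), summed over zeros inside |z| < r.
  log(r/|z_k|) for z_k = 1: log(2.0/1) = 0.6931
  Outside zeros (-3) contribute nothing to the Jensen sum.
Sum over inside zeros: 0.6931.
I(r) = log|p(0)| + (inside sum) = 1.0986 + 0.6931 = 1.7918.
Note: since some zeros are outside |z| ≤ r, the simplified n·log(r) form does NOT apply — only the inside zeros contribute.

I(r) ≈ 1.7918.


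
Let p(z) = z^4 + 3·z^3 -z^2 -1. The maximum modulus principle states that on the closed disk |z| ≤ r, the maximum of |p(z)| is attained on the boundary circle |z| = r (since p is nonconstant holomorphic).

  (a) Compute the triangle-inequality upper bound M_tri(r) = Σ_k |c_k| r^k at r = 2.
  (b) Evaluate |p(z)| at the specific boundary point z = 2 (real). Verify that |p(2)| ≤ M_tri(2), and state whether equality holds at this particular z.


Coefficients: c_0 = -1, c_1 = 0, c_2 = -1, c_3 = 3, c_4 = 1. Radius r = 2.
Part (a). Triangle bound: M_tri(r) = Σ_k |c_k| r^k
  = |-1|·2^0 + |0|·2^1 + |-1|·2^2 + |3|·2^3 + |1|·2^4
  = 1 + 0 + 4 + 24 + 16 = 45.
This bounds M(r) := max_{|z|=r} |p(z)| from above; equality holds iff all terms c_k z^k can be made to align in phase at a single z on |z|=r.
Part (b). At z = 2 (real, on the circle |z| = r):
  p(2) = (-1)·2^0 + (0)·2^1 + (-1)·2^2 + (3)·2^3 + (1)·2^4 = 35.
  |p(2)| = 35.
Check: |p(2)| = 35 ≤ 45 = M_tri(2). ✓ Equality does not hold at z = 2 (the coefficients have mixed signs, so the terms do not all align in phase there).

M_tri(2) = 45; |p(2)| = 35; equality at z=2: no.


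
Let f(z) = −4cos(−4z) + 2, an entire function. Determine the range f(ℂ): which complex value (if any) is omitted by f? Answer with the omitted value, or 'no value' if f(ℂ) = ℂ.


Little Picard bounds the complement of f(ℂ) to at most one point.
cos is entire and surjective onto ℂ: for every w ∈ ℂ, cos(ζ) = w has a solution ζ ∈ ℂ (e.g., via the complex inverse arccos). With ζ = −4z this gives z = ζ/(-4). Then -4·cos(−4z) takes every value in -4·ℂ = ℂ, and adding 2 is a bijection of ℂ. So f is surjective and omits no value. (Note: only on the real line is cos bounded by [−1, 1].)

Omitted value: no value.


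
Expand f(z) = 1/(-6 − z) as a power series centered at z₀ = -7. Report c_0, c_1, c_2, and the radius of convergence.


Let w = z − z₀, so z = z₀ + w.
Then -6 − z = -6 − (z₀ + w) = (-6 − z₀) − w = 1 − w.
f(z) = 1/(1 − w) = (1/(1)) · 1/(1 − w/(1)) = Σ_{n≥0} w^n / (1)^(n+1).
So c_n = 1/(1)^(n+1):
  c_0 = 1/(1)^1 = 1.
  c_1 = 1/(1)^2 = 1.
  c_2 = 1/(1)^3 = 1.
The series is valid for |w/d| < 1, i.e. |z − z₀| < |d|.
Radius of convergence: R = |-6 − z₀| = |1| = 1 (distance from z₀ to the singularity z = -6).

c_0 = 1, c_1 = 1, c_2 = 1; R = 1.


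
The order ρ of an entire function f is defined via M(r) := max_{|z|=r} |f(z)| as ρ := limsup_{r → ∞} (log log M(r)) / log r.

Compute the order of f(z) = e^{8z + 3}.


|e^{8z + 3}| = e^{Re(8·z) + 3} ≤ e^{8|z|^1 + 3} = e^{8r^1 + 3} on |z| = r, so ρ ≤ 1. Choosing z on |z|=r so that 8·z is real positive (always possible by picking arg z appropriately) gives |f(z)| = e^{8r^1 + 3}, matching the bound. The additive constant 3 does not affect log log M(r) ~ 1·log r. Hence ρ = 1.
Therefore ρ = 1.

Order ρ = 1.


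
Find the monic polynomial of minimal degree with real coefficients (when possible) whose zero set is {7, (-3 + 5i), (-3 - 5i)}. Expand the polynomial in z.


The polynomial is p(z) = ∏_{α ∈ S} (z − α), where S = {7, (-3 + 5i), (-3 - 5i)}.
Expanding the product yields: p(z) = z^3 -z^2 -8·z -238.
Note conjugate pairs combine to real quadratics: (z − (-3+5i))(z − (-3−5i)) = z² + 6z + 34.
The resulting polynomial has degree 3 and real coefficients as required.

p(z) = z^3 -z^2 -8·z -238.


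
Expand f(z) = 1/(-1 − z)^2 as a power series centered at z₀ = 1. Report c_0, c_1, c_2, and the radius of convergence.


Let w = z − z₀, so z = z₀ + w.
Then -1 − z = -1 − (z₀ + w) = (-1 − z₀) − w = -2 − w.
f(z) = 1/(-2 − w)^2 = (1/(-2)^2) · (1 − w/(-2))^{−2}.
By the binomial series (1−u)^{−2} = Σ_{n≥0} C(n+1, 1) u^n for |u|<1, with u = w/(-2):
  c_n = C(n+1, 1) / (-2)^(n+2).
  c_0 = 1/(-2)^2 = 1/4.
  c_1 = 2/(-2)^3 = -1/4.
  c_2 = 3/(-2)^4 = 3/16.
The series is valid for |w/d| < 1, i.e. |z − z₀| < |d|.
Radius of convergence: R = |-1 − z₀| = |-2| = 2 (distance from z₀ to the singularity z = -1).

c_0 = 1/4, c_1 = -1/4, c_2 = 3/16; R = 2.


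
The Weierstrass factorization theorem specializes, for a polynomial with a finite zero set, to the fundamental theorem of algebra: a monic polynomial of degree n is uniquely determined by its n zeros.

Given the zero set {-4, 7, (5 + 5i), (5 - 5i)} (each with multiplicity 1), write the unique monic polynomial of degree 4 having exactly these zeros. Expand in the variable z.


The polynomial is p(z) = ∏_{α ∈ S} (z − α), where S = {-4, 7, (5 + 5i), (5 - 5i)}.
Expanding the product yields: p(z) = z^4 -13·z^3 + 52·z^2 + 130·z -1400.
Note conjugate pairs combine to real quadratics: (z − (5+5i))(z − (5−5i)) = z² − 10z + 50.
The resulting polynomial has degree 4 and real coefficients as required.

p(z) = z^4 -13·z^3 + 52·z^2 + 130·z -1400.


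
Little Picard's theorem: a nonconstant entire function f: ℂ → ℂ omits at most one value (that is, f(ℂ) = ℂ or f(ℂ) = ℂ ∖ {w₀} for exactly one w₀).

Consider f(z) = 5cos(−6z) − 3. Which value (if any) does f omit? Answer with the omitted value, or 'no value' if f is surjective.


Little Picard bounds the complement of f(ℂ) to at most one point.
cos is entire and surjective onto ℂ: for every w ∈ ℂ, cos(ζ) = w has a solution ζ ∈ ℂ (e.g., via the complex inverse arccos). With ζ = −6z this gives z = ζ/(-6). Then 5·cos(−6z) takes every value in 5·ℂ = ℂ, and adding -3 is a bijection of ℂ. So f is surjective and omits no value. (Note: only on the real line is cos bounded by [−1, 1].)

Omitted value: no value.


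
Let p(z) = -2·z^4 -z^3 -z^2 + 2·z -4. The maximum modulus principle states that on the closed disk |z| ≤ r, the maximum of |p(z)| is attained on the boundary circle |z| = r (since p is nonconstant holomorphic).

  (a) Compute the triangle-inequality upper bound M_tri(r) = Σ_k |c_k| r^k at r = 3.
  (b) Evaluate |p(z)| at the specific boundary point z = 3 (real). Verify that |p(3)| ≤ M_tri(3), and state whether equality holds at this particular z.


Coefficients: c_0 = -4, c_1 = 2, c_2 = -1, c_3 = -1, c_4 = -2. Radius r = 3.
Part (a). Triangle bound: M_tri(r) = Σ_k |c_k| r^k
  = |-4|·3^0 + |2|·3^1 + |-1|·3^2 + |-1|·3^3 + |-2|·3^4
  = 4 + 6 + 9 + 27 + 162 = 208.
This bounds M(r) := max_{|z|=r} |p(z)| from above; equality holds iff all terms c_k z^k can be made to align in phase at a single z on |z|=r.
Part (b). At z = 3 (real, on the circle |z| = r):
  p(3) = (-4)·3^0 + (2)·3^1 + (-1)·3^2 + (-1)·3^3 + (-2)·3^4 = -196.
  |p(3)| = 196.
Check: |p(3)| = 196 ≤ 208 = M_tri(3). ✓ Equality does not hold at z = 3 (the coefficients have mixed signs, so the terms do not all align in phase there).

M_tri(3) = 208; |p(3)| = 196; equality at z=3: no.


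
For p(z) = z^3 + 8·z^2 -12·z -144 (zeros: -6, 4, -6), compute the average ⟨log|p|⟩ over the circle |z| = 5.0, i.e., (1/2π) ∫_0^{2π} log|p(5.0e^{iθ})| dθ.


Zeros: -6, -6, 4; r = 5.0.
Inside |z| < r: 4. Outside (|z| ≥ r): -6, -6.
p(0) = -144, so log|p(0)| = log(144) = 4.9698.
Apply Jensen: I(r) = log|p(0)| + Σ_k log(r/|z_k|), summed over zeros inside |z| < r.
  log(r/|z_k|) for z_k = 4: log(5.0/4) = 0.2231
  Outside zeros (-6, -6) contribute nothing to the Jensen sum.
Sum over inside zeros: 0.2231.
I(r) = log|p(0)| + (inside sum) = 4.9698 + 0.2231 = 5.1930.
Note: since some zeros are outside |z| ≤ r, the simplified n·log(r) form does NOT apply — only the inside zeros contribute.

I(r) ≈ 5.1930.


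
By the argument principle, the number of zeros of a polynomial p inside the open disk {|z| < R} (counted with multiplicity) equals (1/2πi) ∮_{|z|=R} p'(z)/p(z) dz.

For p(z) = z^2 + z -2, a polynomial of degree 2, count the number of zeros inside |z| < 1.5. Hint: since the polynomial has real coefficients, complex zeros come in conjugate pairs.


The zeros of p are: 1, -2.
Their magnitudes are: 1, 2.
Zeros with |z| < R = 1.5: 1.
Count = 1.
By the argument principle, (1/2πi) ∮_{|z|=R} p'(z)/p(z) dz equals exactly this count.

Number of zeros inside |z| < 1.5: 1.


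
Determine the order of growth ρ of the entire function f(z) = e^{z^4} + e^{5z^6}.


Each summand is entire of order 4 and 6 respectively (as in the single-exponential case). The order of a sum is at most the max of the orders, so ρ ≤ 6. For the lower bound: on |z|=r choose arg z so that 5z^6 is real positive; then |e^{5z^6}| = e^{5r^6} while |e^{1z^4}| ≤ e^{1r^4} = o(e^{5r^6}). So |f| ≥ e^{5r^6}(1 − o(1)) and ρ ≥ 6. Hence ρ = max(4, 6) = 6.
Therefore ρ = 6.

Order ρ = 6.


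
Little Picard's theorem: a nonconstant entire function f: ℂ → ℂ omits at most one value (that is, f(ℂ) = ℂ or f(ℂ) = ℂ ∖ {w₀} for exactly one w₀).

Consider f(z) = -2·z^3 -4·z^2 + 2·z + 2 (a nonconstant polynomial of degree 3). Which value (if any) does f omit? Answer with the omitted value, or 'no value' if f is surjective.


Little Picard bounds the complement of f(ℂ) to at most one point.
For every w ∈ ℂ, the equation p(z) − w = 0 is a nonconstant polynomial in z and hence has at least one root by the fundamental theorem of algebra. So p is surjective onto ℂ, omitting no value.

Omitted value: no value.


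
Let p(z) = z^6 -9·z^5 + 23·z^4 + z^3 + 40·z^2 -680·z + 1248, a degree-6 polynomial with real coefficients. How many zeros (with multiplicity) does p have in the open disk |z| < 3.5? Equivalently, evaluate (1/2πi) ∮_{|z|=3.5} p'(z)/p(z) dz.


The zeros of p are: 3, (-2 + 2i), (-2 - 2i), (3 + 2i), (3 - 2i), 4.
Their magnitudes are: 3, 2.828, 2.828, 3.606, 3.606, 4.
Zeros with |z| < R = 3.5: 3, (-2 + 2i), (-2 - 2i).
Count = 3.
By the argument principle, (1/2πi) ∮_{|z|=R} p'(z)/p(z) dz equals exactly this count.

Number of zeros inside |z| < 3.5: 3.


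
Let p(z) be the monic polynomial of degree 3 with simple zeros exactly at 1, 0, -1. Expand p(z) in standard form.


The polynomial is p(z) = ∏_{α ∈ S} (z − α), where S = {1, 0, -1}.
Expanding the product yields: p(z) = z^3 -z.
The resulting polynomial has degree 3 and real coefficients as required.

p(z) = z^3 -z.


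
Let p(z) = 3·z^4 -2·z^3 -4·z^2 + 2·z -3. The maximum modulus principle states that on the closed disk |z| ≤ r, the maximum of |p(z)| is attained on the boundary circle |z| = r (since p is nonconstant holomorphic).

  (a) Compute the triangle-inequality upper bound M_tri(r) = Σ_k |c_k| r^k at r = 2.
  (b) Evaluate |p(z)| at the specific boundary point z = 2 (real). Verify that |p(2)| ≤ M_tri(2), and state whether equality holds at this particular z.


Coefficients: c_0 = -3, c_1 = 2, c_2 = -4, c_3 = -2, c_4 = 3. Radius r = 2.
Part (a). Triangle bound: M_tri(r) = Σ_k |c_k| r^k
  = |-3|·2^0 + |2|·2^1 + |-4|·2^2 + |-2|·2^3 + |3|·2^4
  = 3 + 4 + 16 + 16 + 48 = 87.
This bounds M(r) := max_{|z|=r} |p(z)| from above; equality holds iff all terms c_k z^k can be made to align in phase at a single z on |z|=r.
Part (b). At z = 2 (real, on the circle |z| = r):
  p(2) = (-3)·2^0 + (2)·2^1 + (-4)·2^2 + (-2)·2^3 + (3)·2^4 = 17.
  |p(2)| = 17.
Check: |p(2)| = 17 ≤ 87 = M_tri(2). ✓ Equality does not hold at z = 2 (the coefficients have mixed signs, so the terms do not all align in phase there).

M_tri(2) = 87; |p(2)| = 17; equality at z=2: no.


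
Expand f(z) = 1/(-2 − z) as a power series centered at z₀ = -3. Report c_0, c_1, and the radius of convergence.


Let w = z − z₀, so z = z₀ + w.
Then -2 − z = -2 − (z₀ + w) = (-2 − z₀) − w = 1 − w.
f(z) = 1/(1 − w) = (1/(1)) · 1/(1 − w/(1)) = Σ_{n≥0} w^n / (1)^(n+1).
So c_n = 1/(1)^(n+1):
  c_0 = 1/(1)^1 = 1.
  c_1 = 1/(1)^2 = 1.
The series is valid for |w/d| < 1, i.e. |z − z₀| < |d|.
Radius of convergence: R = |-2 − z₀| = |1| = 1 (distance from z₀ to the singularity z = -2).

c_0 = 1, c_1 = 1; R = 1.


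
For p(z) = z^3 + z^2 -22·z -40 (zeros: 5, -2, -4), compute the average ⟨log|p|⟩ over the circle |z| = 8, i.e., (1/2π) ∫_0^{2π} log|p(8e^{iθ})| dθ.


Zeros: -4, -2, 5; r = 8.
Inside |z| < r: -4, -2, 5. Outside (|z| ≥ r): ∅.
p(0) = -40, so log|p(0)| = log(40) = 3.6889.
Apply Jensen: I(r) = log|p(0)| + Σ_k log(r/|z_k|), summed over zeros inside |z| < r.
  log(r/|z_k|) for z_k = 5: log(8/5) = 0.4700
  log(r/|z_k|) for z_k = -2: log(8/2) = 1.3863
  log(r/|z_k|) for z_k = -4: log(8/4) = 0.6931
Sum over inside zeros: 2.5494.
I(r) = log|p(0)| + (inside sum) = 3.6889 + 2.5494 = 6.2383.
Closed form (all zeros inside, monic): I(r) = n·log(r) = 3·log(8) = 6.2383. ✓

I(r) ≈ 6.2383.


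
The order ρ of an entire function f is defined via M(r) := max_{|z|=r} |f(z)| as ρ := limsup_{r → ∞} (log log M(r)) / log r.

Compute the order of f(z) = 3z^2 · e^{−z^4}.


M(r) = max_{|z|=r} |3|·|z|^2·|e^{−z^4}| = 3·r^2 · e^{1r^4} (the factors attain their maxima compatibly on |z|=r). Then log M(r) = log 3 + 2·log r + 1r^4, dominated by the last term, so log log M(r) ~ 4·log r. The polynomial factor 3z^2 contributes only a log r term and does not affect the order. ρ = 4.
Therefore ρ = 4.

Order ρ = 4.


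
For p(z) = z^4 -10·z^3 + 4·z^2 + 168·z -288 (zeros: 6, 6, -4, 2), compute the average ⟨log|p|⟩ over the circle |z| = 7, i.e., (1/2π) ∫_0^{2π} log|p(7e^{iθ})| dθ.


Zeros: -4, 2, 6, 6; r = 7.
Inside |z| < r: -4, 2, 6, 6. Outside (|z| ≥ r): ∅.
p(0) = -288, so log|p(0)| = log(288) = 5.6630.
Apply Jensen: I(r) = log|p(0)| + Σ_k log(r/|z_k|), summed over zeros inside |z| < r.
  log(r/|z_k|) for z_k = 6: log(7/6) = 0.1542
  log(r/|z_k|) for z_k = 6: log(7/6) = 0.1542
  log(r/|z_k|) for z_k = -4: log(7/4) = 0.5596
  log(r/|z_k|) for z_k = 2: log(7/2) = 1.2528
Sum over inside zeros: 2.1207.
I(r) = log|p(0)| + (inside sum) = 5.6630 + 2.1207 = 7.7836.
Closed form (all zeros inside, monic): I(r) = n·log(r) = 4·log(7) = 7.7836. ✓

I(r) ≈ 7.7836.


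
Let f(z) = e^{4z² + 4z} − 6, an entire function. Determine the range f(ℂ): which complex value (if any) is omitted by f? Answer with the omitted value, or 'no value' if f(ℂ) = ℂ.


Little Picard bounds the complement of f(ℂ) to at most one point.
The exponent g(z) = 4z² + 4z is a nonconstant polynomial, hence surjective onto ℂ. So e^{g(z)} takes every value in {e^w : w ∈ ℂ} = ℂ ∖ {0}. Adding -6 shifts the range to ℂ ∖ {-6}. f omits exactly -6.

Omitted value: -6.


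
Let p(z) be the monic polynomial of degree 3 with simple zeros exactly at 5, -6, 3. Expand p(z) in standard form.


The polynomial is p(z) = ∏_{α ∈ S} (z − α), where S = {5, -6, 3}.
Expanding the product yields: p(z) = z^3 -2·z^2 -33·z + 90.
The resulting polynomial has degree 3 and real coefficients as required.

p(z) = z^3 -2·z^2 -33·z + 90.


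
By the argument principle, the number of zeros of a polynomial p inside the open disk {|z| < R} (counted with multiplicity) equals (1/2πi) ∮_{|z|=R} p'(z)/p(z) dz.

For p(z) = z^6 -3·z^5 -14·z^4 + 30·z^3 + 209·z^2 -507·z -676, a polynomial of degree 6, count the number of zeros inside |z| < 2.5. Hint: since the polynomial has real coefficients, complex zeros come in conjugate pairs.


The zeros of p are: (-3 + 2i), (-3 - 2i), 4, -1, (3 + 2i), (3 - 2i).
Their magnitudes are: 3.606, 3.606, 4, 1, 3.606, 3.606.
Zeros with |z| < R = 2.5: -1.
Count = 1.
By the argument principle, (1/2πi) ∮_{|z|=R} p'(z)/p(z) dz equals exactly this count.

Number of zeros inside |z| < 2.5: 1.


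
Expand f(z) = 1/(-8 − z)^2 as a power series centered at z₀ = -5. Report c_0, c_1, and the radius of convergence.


Let w = z − z₀, so z = z₀ + w.
Then -8 − z = -8 − (z₀ + w) = (-8 − z₀) − w = -3 − w.
f(z) = 1/(-3 − w)^2 = (1/(-3)^2) · (1 − w/(-3))^{−2}.
By the binomial series (1−u)^{−2} = Σ_{n≥0} C(n+1, 1) u^n for |u|<1, with u = w/(-3):
  c_n = C(n+1, 1) / (-3)^(n+2).
  c_0 = 1/(-3)^2 = 1/9.
  c_1 = 2/(-3)^3 = -2/27.
The series is valid for |w/d| < 1, i.e. |z − z₀| < |d|.
Radius of convergence: R = |-8 − z₀| = |-3| = 3 (distance from z₀ to the singularity z = -8).

c_0 = 1/9, c_1 = -2/27; R = 3.


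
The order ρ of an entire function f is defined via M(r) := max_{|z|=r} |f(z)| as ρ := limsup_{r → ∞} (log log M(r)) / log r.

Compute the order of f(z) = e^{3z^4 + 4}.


|e^{3z^4 + 4}| = e^{Re(3·z^4) + 4} ≤ e^{3|z|^4 + 4} = e^{3r^4 + 4} on |z| = r, so ρ ≤ 4. Choosing z on |z|=r so that 3·z^4 is real positive (always possible by picking arg z appropriately) gives |f(z)| = e^{3r^4 + 4}, matching the bound. The additive constant 4 does not affect log log M(r) ~ 4·log r. Hence ρ = 4.
Therefore ρ = 4.

Order ρ = 4.


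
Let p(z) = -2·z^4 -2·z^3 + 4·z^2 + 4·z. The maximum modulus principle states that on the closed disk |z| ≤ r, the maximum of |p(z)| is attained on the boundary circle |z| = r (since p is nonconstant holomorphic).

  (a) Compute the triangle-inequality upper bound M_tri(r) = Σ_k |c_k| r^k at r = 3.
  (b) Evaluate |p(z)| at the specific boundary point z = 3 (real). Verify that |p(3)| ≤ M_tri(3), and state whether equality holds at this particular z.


Coefficients: c_0 = 0, c_1 = 4, c_2 = 4, c_3 = -2, c_4 = -2. Radius r = 3.
Part (a). Triangle bound: M_tri(r) = Σ_k |c_k| r^k
  = |0|·3^0 + |4|·3^1 + |4|·3^2 + |-2|·3^3 + |-2|·3^4
  = 0 + 12 + 36 + 54 + 162 = 264.
This bounds M(r) := max_{|z|=r} |p(z)| from above; equality holds iff all terms c_k z^k can be made to align in phase at a single z on |z|=r.
Part (b). At z = 3 (real, on the circle |z| = r):
  p(3) = (0)·3^0 + (4)·3^1 + (4)·3^2 + (-2)·3^3 + (-2)·3^4 = -168.
  |p(3)| = 168.
Check: |p(3)| = 168 ≤ 264 = M_tri(3). ✓ Equality does not hold at z = 3 (the coefficients have mixed signs, so the terms do not all align in phase there).

M_tri(3) = 264; |p(3)| = 168; equality at z=3: no.


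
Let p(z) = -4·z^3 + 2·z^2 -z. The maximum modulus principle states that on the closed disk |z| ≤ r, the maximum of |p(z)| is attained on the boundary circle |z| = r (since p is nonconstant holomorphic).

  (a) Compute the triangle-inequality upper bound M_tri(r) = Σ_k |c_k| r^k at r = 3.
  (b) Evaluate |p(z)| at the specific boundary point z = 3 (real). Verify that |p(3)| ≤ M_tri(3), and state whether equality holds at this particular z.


Coefficients: c_0 = 0, c_1 = -1, c_2 = 2, c_3 = -4. Radius r = 3.
Part (a). Triangle bound: M_tri(r) = Σ_k |c_k| r^k
  = |0|·3^0 + |-1|·3^1 + |2|·3^2 + |-4|·3^3
  = 0 + 3 + 18 + 108 = 129.
This bounds M(r) := max_{|z|=r} |p(z)| from above; equality holds iff all terms c_k z^k can be made to align in phase at a single z on |z|=r.
Part (b). At z = 3 (real, on the circle |z| = r):
  p(3) = (0)·3^0 + (-1)·3^1 + (2)·3^2 + (-4)·3^3 = -93.
  |p(3)| = 93.
Check: |p(3)| = 93 ≤ 129 = M_tri(3). ✓ Equality does not hold at z = 3 (the coefficients have mixed signs, so the terms do not all align in phase there).

M_tri(3) = 129; |p(3)| = 93; equality at z=3: no.


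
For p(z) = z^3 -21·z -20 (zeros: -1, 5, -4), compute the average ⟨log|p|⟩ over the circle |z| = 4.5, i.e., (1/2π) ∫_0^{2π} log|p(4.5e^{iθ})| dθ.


Zeros: -4, -1, 5; r = 4.5.
Inside |z| < r: -4, -1. Outside (|z| ≥ r): 5.
p(0) = -20, so log|p(0)| = log(20) = 2.9957.
Apply Jensen: I(r) = log|p(0)| + Σ_k log(r/|z_k|), summed over zeros inside |z| < r.
  log(r/|z_k|) for z_k = -1: log(4.5/1) = 1.5041
  log(r/|z_k|) for z_k = -4: log(4.5/4) = 0.1178
  Outside zeros (5) contribute nothing to the Jensen sum.
Sum over inside zeros: 1.6219.
I(r) = log|p(0)| + (inside sum) = 2.9957 + 1.6219 = 4.6176.
Note: since some zeros are outside |z| ≤ r, the simplified n·log(r) form does NOT apply — only the inside zeros contribute.

I(r) ≈ 4.6176.


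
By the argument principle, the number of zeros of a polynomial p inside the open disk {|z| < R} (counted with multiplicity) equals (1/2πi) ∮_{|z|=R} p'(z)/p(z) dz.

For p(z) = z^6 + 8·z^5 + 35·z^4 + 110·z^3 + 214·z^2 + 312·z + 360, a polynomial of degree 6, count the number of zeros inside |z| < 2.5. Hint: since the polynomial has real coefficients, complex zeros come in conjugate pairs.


The zeros of p are: (0 + 2i), (0 - 2i), -3, -3, (-1 + 3i), (-1 - 3i).
Their magnitudes are: 2, 2, 3, 3, 3.162, 3.162.
Zeros with |z| < R = 2.5: (0 + 2i), (0 - 2i).
Count = 2.
By the argument principle, (1/2πi) ∮_{|z|=R} p'(z)/p(z) dz equals exactly this count.

Number of zeros inside |z| < 2.5: 2.


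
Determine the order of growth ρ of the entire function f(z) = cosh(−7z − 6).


cosh(w) is a linear combination of e^{iw} and e^{−iw} (or e^w, e^{−w} in the hyperbolic case), so |cosh(w)| ≤ e^{|w|}. With w = −7z − 6, |w| ≤ 7|z| + 6 = 7r + 6 on |z| = r, giving M(r) ≤ e^{7r + 6}, so ρ ≤ 1. On a suitable ray (z = it for sin/cos; z = t for sinh/cosh, t real → ∞), |cosh(−7z − 6)| grows like e^{7|t|}/2, so ρ ≥ 1. Hence ρ = 1.
Therefore ρ = 1.

Order ρ = 1.


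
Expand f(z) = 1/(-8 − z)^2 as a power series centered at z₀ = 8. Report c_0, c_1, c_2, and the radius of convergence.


Let w = z − z₀, so z = z₀ + w.
Then -8 − z = -8 − (z₀ + w) = (-8 − z₀) − w = -16 − w.
f(z) = 1/(-16 − w)^2 = (1/(-16)^2) · (1 − w/(-16))^{−2}.
By the binomial series (1−u)^{−2} = Σ_{n≥0} C(n+1, 1) u^n for |u|<1, with u = w/(-16):
  c_n = C(n+1, 1) / (-16)^(n+2).
  c_0 = 1/(-16)^2 = 1/256.
  c_1 = 2/(-16)^3 = -1/2048.
  c_2 = 3/(-16)^4 = 3/65536.
The series is valid for |w/d| < 1, i.e. |z − z₀| < |d|.
Radius of convergence: R = |-8 − z₀| = |-16| = 16 (distance from z₀ to the singularity z = -8).

c_0 = 1/256, c_1 = -1/2048, c_2 = 3/65536; R = 16.


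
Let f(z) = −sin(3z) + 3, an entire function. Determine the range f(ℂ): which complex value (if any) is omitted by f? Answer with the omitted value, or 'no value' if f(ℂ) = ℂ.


Little Picard bounds the complement of f(ℂ) to at most one point.
sin is entire and surjective onto ℂ: for every w ∈ ℂ, sin(ζ) = w has a solution ζ ∈ ℂ (e.g., via the complex inverse arcsin). With ζ = 3z this gives z = ζ/(3). Then -1·sin(3z) takes every value in -1·ℂ = ℂ, and adding 3 is a bijection of ℂ. So f is surjective and omits no value. (Note: only on the real line is sin bounded by [−1, 1].)

Omitted value: no value.


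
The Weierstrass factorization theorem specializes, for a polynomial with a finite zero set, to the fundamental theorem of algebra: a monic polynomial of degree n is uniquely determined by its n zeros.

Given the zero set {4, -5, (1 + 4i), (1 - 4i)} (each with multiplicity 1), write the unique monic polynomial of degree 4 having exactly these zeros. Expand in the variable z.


The polynomial is p(z) = ∏_{α ∈ S} (z − α), where S = {4, -5, (1 + 4i), (1 - 4i)}.
Expanding the product yields: p(z) = z^4 -z^3 -5·z^2 + 57·z -340.
Note conjugate pairs combine to real quadratics: (z − (1+4i))(z − (1−4i)) = z² − 2z + 17.
The resulting polynomial has degree 4 and real coefficients as required.

p(z) = z^4 -z^3 -5·z^2 + 57·z -340.


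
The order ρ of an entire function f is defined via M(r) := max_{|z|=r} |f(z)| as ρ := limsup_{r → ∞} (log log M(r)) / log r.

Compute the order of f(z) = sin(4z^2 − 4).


Write sin(w) = (e^{iw} ± e^{−iw})/(2 or 2i), so |sin(w)| ≤ e^{|w|}. With w = 4z^2 − 4, |w| ≤ 4r^2 + 4 on |z|=r, giving M(r) ≤ e^{4r^2 + 4} and ρ ≤ 2. For the lower bound, choose z on |z|=r with 4z^2 purely imaginary of modulus 4r^2; then |sin(4z^2 − 4)| grows like e^{4r^2}/2, so ρ ≥ 2. Hence ρ = 2.
Therefore ρ = 2.

Order ρ = 2.


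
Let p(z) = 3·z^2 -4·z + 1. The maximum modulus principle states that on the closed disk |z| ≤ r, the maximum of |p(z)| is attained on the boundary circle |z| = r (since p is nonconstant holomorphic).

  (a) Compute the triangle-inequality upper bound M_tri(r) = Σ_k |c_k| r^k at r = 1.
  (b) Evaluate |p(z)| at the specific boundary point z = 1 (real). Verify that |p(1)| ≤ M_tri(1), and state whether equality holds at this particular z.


Coefficients: c_0 = 1, c_1 = -4, c_2 = 3. Radius r = 1.
Part (a). Triangle bound: M_tri(r) = Σ_k |c_k| r^k
  = |1|·1^0 + |-4|·1^1 + |3|·1^2
  = 1 + 4 + 3 = 8.
This bounds M(r) := max_{|z|=r} |p(z)| from above; equality holds iff all terms c_k z^k can be made to align in phase at a single z on |z|=r.
Part (b). At z = 1 (real, on the circle |z| = r):
  p(1) = (1)·1^0 + (-4)·1^1 + (3)·1^2 = 0.
  |p(1)| = 0.
Check: |p(1)| = 0 ≤ 8 = M_tri(1). ✓ Equality does not hold at z = 1 (the coefficients have mixed signs, so the terms do not all align in phase there).

M_tri(1) = 8; |p(1)| = 0; equality at z=1: no.


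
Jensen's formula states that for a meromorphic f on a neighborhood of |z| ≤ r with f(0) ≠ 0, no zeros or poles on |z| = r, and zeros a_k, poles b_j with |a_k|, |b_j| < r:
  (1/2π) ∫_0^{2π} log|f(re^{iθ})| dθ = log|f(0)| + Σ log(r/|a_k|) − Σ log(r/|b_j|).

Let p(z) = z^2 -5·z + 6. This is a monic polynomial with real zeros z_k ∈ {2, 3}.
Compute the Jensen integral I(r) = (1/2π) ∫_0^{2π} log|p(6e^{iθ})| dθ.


Zeros: 2, 3; r = 6.
Inside |z| < r: 2, 3. Outside (|z| ≥ r): ∅.
p(0) = 6, so log|p(0)| = log(6) = 1.7918.
Apply Jensen: I(r) = log|p(0)| + Σ_k log(r/|z_k|), summed over zeros inside |z| < r.
  log(r/|z_k|) for z_k = 2: log(6/2) = 1.0986
  log(r/|z_k|) for z_k = 3: log(6/3) = 0.6931
Sum over inside zeros: 1.7918.
I(r) = log|p(0)| + (inside sum) = 1.7918 + 1.7918 = 3.5835.
Closed form (all zeros inside, monic): I(r) = n·log(r) = 2·log(6) = 3.5835. ✓

I(r) ≈ 3.5835.


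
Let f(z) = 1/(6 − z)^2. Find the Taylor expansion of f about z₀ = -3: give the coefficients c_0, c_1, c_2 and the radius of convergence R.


Let w = z − z₀, so z = z₀ + w.
Then 6 − z = 6 − (z₀ + w) = (6 − z₀) − w = 9 − w.
f(z) = 1/(9 − w)^2 = (1/(9)^2) · (1 − w/(9))^{−2}.
By the binomial series (1−u)^{−2} = Σ_{n≥0} C(n+1, 1) u^n for |u|<1, with u = w/(9):
  c_n = C(n+1, 1) / (9)^(n+2).
  c_0 = 1/(9)^2 = 1/81.
  c_1 = 2/(9)^3 = 2/729.
  c_2 = 3/(9)^4 = 1/2187.
The series is valid for |w/d| < 1, i.e. |z − z₀| < |d|.
Radius of convergence: R = |6 − z₀| = |9| = 9 (distance from z₀ to the singularity z = 6).

c_0 = 1/81, c_1 = 2/729, c_2 = 1/2187; R = 9.


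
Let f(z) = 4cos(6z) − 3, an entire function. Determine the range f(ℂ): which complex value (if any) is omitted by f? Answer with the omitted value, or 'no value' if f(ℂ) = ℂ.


Little Picard bounds the complement of f(ℂ) to at most one point.
cos is entire and surjective onto ℂ: for every w ∈ ℂ, cos(ζ) = w has a solution ζ ∈ ℂ (e.g., via the complex inverse arccos). With ζ = 6z this gives z = ζ/(6). Then 4·cos(6z) takes every value in 4·ℂ = ℂ, and adding -3 is a bijection of ℂ. So f is surjective and omits no value. (Note: only on the real line is cos bounded by [−1, 1].)

Omitted value: no value.


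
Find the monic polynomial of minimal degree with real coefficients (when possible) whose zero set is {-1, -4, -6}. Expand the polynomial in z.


The polynomial is p(z) = ∏_{α ∈ S} (z − α), where S = {-1, -4, -6}.
Expanding the product yields: p(z) = z^3 + 11·z^2 + 34·z + 24.
The resulting polynomial has degree 3 and real coefficients as required.

p(z) = z^3 + 11·z^2 + 34·z + 24.


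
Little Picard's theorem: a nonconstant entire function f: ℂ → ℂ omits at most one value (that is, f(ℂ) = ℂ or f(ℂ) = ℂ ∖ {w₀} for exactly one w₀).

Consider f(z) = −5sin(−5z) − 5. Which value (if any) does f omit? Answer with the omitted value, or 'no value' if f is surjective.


Little Picard bounds the complement of f(ℂ) to at most one point.
sin is entire and surjective onto ℂ: for every w ∈ ℂ, sin(ζ) = w has a solution ζ ∈ ℂ (e.g., via the complex inverse arcsin). With ζ = −5z this gives z = ζ/(-5). Then -5·sin(−5z) takes every value in -5·ℂ = ℂ, and adding -5 is a bijection of ℂ. So f is surjective and omits no value. (Note: only on the real line is sin bounded by [−1, 1].)

Omitted value: no value.
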